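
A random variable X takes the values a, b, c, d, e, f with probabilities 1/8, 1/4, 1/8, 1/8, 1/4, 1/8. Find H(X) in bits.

Each probability is a power of 1/2, so log₂(1/p) is an integer.
H = Σ p·log₂(1/p) = 1/8·3 + 1/4·2 + 1/8·3 + 1/8·3 + 1/4·2 + 1/8·3 = 2.5 bits.

2.5 bits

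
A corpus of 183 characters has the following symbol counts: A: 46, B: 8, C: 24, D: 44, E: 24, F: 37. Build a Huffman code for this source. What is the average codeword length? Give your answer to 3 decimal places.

2.481 bits/symbol

Probabilities are the counts divided by 183.
Repeatedly combine the two least-probable nodes; the expected code length is the sum of the merged weights.
merge 8/183 + 8/61 → 32/183
merge 8/61 + 32/183 → 56/183
merge 37/183 + 44/183 → 27/61
merge 46/183 + 56/183 → 34/61
merge 27/61 + 34/61 → 1
L = 32/183 + 56/183 + 27/61 + 34/61 + 1 = 454/183 ≈ 2.481 bits/symbol.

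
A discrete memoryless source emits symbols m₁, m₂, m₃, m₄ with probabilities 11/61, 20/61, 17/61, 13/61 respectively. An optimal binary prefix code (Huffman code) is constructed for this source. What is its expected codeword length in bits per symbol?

2 bits/symbol

Repeatedly combine the two least-probable nodes; the expected code length is the sum of the merged weights.
merge 11/61 + 13/61 → 24/61
merge 17/61 + 20/61 → 37/61
merge 24/61 + 37/61 → 1
L = 24/61 + 37/61 + 1 = 2 bits/symbol.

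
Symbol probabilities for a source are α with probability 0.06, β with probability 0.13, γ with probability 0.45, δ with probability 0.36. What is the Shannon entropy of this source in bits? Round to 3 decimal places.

1.675 bits

H = −Σ pᵢ log₂ pᵢ.
−0.06·log₂(0.06) = 0.2435
−0.13·log₂(0.13) = 0.3826
−0.45·log₂(0.45) = 0.5184
−0.36·log₂(0.36) = 0.5306
Sum ≈ 1.6752 → 1.675 bits.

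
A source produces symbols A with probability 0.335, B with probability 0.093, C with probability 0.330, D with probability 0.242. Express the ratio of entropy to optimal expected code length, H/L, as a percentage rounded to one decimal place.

Entropy H = −Σ p log₂ p ≈ 1.8704 bits.
Huffman merges: 93/1000+121/500→67/200; 33/100+67/200→133/200; 67/200+133/200→1. L = 2 ≈ 2.0000.
Efficiency = H/L = 1.8704/2.0000 = 93.5%.

93.5%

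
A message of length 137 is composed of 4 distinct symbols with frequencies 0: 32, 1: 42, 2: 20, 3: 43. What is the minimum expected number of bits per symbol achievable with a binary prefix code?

2 bits/symbol

Probabilities are the counts divided by 137.
Repeatedly combine the two least-probable nodes; the expected code length is the sum of the merged weights.
merge 20/137 + 32/137 → 52/137
merge 42/137 + 43/137 → 85/137
merge 52/137 + 85/137 → 1
L = 52/137 + 85/137 + 1 = 2 bits/symbol.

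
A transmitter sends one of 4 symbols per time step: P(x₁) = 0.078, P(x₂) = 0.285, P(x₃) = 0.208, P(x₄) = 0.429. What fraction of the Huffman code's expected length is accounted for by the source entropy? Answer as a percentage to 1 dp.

Entropy H = −Σ p log₂ p ≈ 1.7982 bits.
Huffman merges: 39/500+26/125→143/500; 57/200+143/500→571/1000; 429/1000+571/1000→1. L = 1857/1000 ≈ 1.8570.
Efficiency = H/L = 1.7982/1.8570 = 96.8%.

96.8%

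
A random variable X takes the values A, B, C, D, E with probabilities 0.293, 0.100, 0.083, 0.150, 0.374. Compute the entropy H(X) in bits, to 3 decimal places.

H = −Σ pᵢ log₂ pᵢ.
−0.293·log₂(0.293) = 0.5189
−0.100·log₂(0.100) = 0.3322
−0.083·log₂(0.083) = 0.2980
−0.150·log₂(0.150) = 0.4105
−0.374·log₂(0.374) = 0.5307
Sum ≈ 2.0903 → 2.090 bits.

2.090 bits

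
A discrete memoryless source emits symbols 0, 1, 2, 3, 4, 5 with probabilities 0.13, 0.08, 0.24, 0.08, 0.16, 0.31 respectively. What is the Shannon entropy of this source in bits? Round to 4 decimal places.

2.4066 bits

H = −Σ pᵢ log₂ pᵢ.
−0.13·log₂(0.13) = 0.3826
−0.08·log₂(0.08) = 0.2915
−0.24·log₂(0.24) = 0.4941
−0.08·log₂(0.08) = 0.2915
−0.16·log₂(0.16) = 0.4230
−0.31·log₂(0.31) = 0.5238
Sum ≈ 2.4066 → 2.4066 bits.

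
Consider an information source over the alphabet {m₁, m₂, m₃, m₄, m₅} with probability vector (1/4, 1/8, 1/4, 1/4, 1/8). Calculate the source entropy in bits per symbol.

2.25 bits

Each probability is a power of 1/2, so log₂(1/p) is an integer.
H = Σ p·log₂(1/p) = 1/4·2 + 1/8·3 + 1/4·2 + 1/4·2 + 1/8·3 = 2.25 bits.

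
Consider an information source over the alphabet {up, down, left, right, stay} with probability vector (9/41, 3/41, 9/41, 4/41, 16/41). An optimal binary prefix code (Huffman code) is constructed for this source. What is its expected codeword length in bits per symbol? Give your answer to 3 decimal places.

Repeatedly combine the two least-probable nodes; the expected code length is the sum of the merged weights.
merge 3/41 + 4/41 → 7/41
merge 7/41 + 9/41 → 16/41
merge 9/41 + 16/41 → 25/41
merge 16/41 + 25/41 → 1
L = 7/41 + 16/41 + 25/41 + 1 = 89/41 ≈ 2.171 bits/symbol.

2.171 bits/symbol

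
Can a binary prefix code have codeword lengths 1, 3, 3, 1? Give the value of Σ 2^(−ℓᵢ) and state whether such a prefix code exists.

1.25; no

With common denominator 2^3 = 8: Σ 2^(−ℓᵢ) = 4/8 + 1/8 + 1/8 + 4/8 = 10/8 = 1.25.
Kraft's inequality requires Σ ≤ 1; here Σ = 1.25 > 1, so no such prefix code exists.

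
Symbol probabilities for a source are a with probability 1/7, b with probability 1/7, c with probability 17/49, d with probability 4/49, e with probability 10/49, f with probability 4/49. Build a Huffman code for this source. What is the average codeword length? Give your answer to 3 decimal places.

Repeatedly combine the two least-probable nodes; the expected code length is the sum of the merged weights.
merge 4/49 + 4/49 → 8/49
merge 1/7 + 1/7 → 2/7
merge 8/49 + 10/49 → 18/49
merge 2/7 + 17/49 → 31/49
merge 18/49 + 31/49 → 1
L = 8/49 + 2/7 + 18/49 + 31/49 + 1 = 120/49 ≈ 2.449 bits/symbol.

2.449 bits/symbol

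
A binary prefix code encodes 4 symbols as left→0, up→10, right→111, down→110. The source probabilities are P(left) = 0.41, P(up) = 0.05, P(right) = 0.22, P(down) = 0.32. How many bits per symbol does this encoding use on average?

2.13 bits/symbol

L̄ = Σ pᵢ·ℓᵢ = 0.41·1 + 0.05·2 + 0.22·3 + 0.32·3 = 2.13 bits/symbol.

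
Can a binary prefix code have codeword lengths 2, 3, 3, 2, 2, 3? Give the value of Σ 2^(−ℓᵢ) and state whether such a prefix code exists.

With common denominator 2^3 = 8: Σ 2^(−ℓᵢ) = 2/8 + 1/8 + 1/8 + 2/8 + 2/8 + 1/8 = 9/8 = 1.125.
Kraft's inequality requires Σ ≤ 1; here Σ = 1.125 > 1, so no such prefix code exists.

1.125; no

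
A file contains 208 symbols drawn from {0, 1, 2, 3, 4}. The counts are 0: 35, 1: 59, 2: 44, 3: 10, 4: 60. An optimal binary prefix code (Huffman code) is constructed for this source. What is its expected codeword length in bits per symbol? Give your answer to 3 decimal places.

2.216 bits/symbol

Probabilities are the counts divided by 208.
Repeatedly combine the two least-probable nodes; the expected code length is the sum of the merged weights.
merge 5/104 + 35/208 → 45/208
merge 11/52 + 45/208 → 89/208
merge 59/208 + 15/52 → 119/208
merge 89/208 + 119/208 → 1
L = 45/208 + 89/208 + 119/208 + 1 = 461/208 ≈ 2.216 bits/symbol.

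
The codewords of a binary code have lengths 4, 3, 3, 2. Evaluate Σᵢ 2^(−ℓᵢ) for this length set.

0.5625

With common denominator 2^4 = 16: Σ 2^(−ℓᵢ) = 1/16 + 2/16 + 2/16 + 4/16 = 9/16 = 0.5625.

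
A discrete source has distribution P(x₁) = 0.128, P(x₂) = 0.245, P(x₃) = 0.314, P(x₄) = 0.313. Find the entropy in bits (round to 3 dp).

1.926 bits

H = −Σ pᵢ log₂ pᵢ.
−0.128·log₂(0.128) = 0.3796
−0.245·log₂(0.245) = 0.4971
−0.314·log₂(0.314) = 0.5247
−0.313·log₂(0.313) = 0.5245
Sum ≈ 1.9260 → 1.926 bits.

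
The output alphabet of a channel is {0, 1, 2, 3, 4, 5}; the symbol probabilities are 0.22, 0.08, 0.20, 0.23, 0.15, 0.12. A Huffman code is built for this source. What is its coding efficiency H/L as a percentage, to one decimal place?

98.1%

Entropy H = −Σ p log₂ p ≈ 2.5017 bits.
Huffman merges: 2/25+3/25→1/5; 3/20+1/5→7/20; 1/5+11/50→21/50; 23/100+7/20→29/50; 21/50+29/50→1. L = 51/20 ≈ 2.5500.
Efficiency = H/L = 2.5017/2.5500 = 98.1%.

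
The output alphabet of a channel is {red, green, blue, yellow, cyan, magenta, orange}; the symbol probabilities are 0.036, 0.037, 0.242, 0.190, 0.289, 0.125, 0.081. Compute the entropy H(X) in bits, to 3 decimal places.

2.485 bits

H = −Σ pᵢ log₂ pᵢ.
−0.036·log₂(0.036) = 0.1727
−0.037·log₂(0.037) = 0.1760
−0.242·log₂(0.242) = 0.4954
−0.190·log₂(0.190) = 0.4552
−0.289·log₂(0.289) = 0.5176
−0.125·log₂(0.125) = 0.3750
−0.081·log₂(0.081) = 0.2937
Sum ≈ 2.4855 → 2.485 bits.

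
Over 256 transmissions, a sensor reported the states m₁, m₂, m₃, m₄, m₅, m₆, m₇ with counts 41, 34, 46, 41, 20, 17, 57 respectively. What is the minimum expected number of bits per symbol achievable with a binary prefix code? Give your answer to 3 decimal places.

Probabilities are the counts divided by 256.
Repeatedly combine the two least-probable nodes; the expected code length is the sum of the merged weights.
merge 17/256 + 5/64 → 37/256
merge 17/128 + 37/256 → 71/256
merge 41/256 + 41/256 → 41/128
merge 23/128 + 57/256 → 103/256
merge 71/256 + 41/128 → 153/256
merge 103/256 + 153/256 → 1
L = 37/256 + 71/256 + 41/128 + 103/256 + 153/256 + 1 = 351/128 ≈ 2.742 bits/symbol.

2.742 bits/symbol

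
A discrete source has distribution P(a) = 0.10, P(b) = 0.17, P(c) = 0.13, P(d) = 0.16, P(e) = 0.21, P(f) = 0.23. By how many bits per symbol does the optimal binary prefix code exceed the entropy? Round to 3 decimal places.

0.027 bits

Entropy H = −Σ p log₂ p ≈ 2.5329 bits.
Huffman merges: 1/10+13/100→23/100; 4/25+17/100→33/100; 21/100+23/100→11/25; 23/100+33/100→14/25; 11/25+14/25→1. L = 64/25 ≈ 2.5600.
L − H = 2.5600 − 2.5329 = 0.027 bits.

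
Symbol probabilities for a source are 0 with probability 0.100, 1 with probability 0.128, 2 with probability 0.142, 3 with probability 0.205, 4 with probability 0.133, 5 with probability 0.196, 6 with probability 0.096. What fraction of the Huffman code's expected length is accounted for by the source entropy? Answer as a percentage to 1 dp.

98.5%

Entropy H = −Σ p log₂ p ≈ 2.7528 bits.
Huffman merges: 12/125+1/10→49/250; 16/125+133/1000→261/1000; 71/500+49/250→169/500; 49/250+41/200→401/1000; 261/1000+169/500→599/1000; 401/1000+599/1000→1. L = 559/200 ≈ 2.7950.
Efficiency = H/L = 2.7528/2.7950 = 98.5%.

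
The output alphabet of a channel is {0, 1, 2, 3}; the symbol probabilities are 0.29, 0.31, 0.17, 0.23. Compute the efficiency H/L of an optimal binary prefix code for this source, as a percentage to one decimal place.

98.2%

Entropy H = −Σ p log₂ p ≈ 1.9640 bits.
Huffman merges: 17/100+23/100→2/5; 29/100+31/100→3/5; 2/5+3/5→1. L = 2 ≈ 2.0000.
Efficiency = H/L = 1.9640/2.0000 = 98.2%.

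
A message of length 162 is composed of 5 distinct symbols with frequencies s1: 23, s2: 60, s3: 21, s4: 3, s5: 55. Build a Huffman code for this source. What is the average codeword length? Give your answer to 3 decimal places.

2.068 bits/symbol

Probabilities are the counts divided by 162.
Repeatedly combine the two least-probable nodes; the expected code length is the sum of the merged weights.
merge 1/54 + 7/54 → 4/27
merge 23/162 + 4/27 → 47/162
merge 47/162 + 55/162 → 17/27
merge 10/27 + 17/27 → 1
L = 4/27 + 47/162 + 17/27 + 1 = 335/162 ≈ 2.068 bits/symbol.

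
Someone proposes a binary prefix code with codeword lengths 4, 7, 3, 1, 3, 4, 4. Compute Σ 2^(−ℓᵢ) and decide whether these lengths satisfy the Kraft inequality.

0.9453125; yes

With common denominator 2^7 = 128: Σ 2^(−ℓᵢ) = 8/128 + 1/128 + 16/128 + 64/128 + 16/128 + 8/128 + 8/128 = 121/128 = 0.9453125.
Kraft's inequality requires Σ ≤ 1; here Σ = 0.9453125 ≤ 1, so such a prefix code exists.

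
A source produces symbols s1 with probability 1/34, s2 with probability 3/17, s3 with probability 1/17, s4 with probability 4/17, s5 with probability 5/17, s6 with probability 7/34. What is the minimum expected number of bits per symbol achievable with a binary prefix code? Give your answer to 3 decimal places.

2.353 bits/symbol

Repeatedly combine the two least-probable nodes; the expected code length is the sum of the merged weights.
merge 1/34 + 1/17 → 3/34
merge 3/34 + 3/17 → 9/34
merge 7/34 + 4/17 → 15/34
merge 9/34 + 5/17 → 19/34
merge 15/34 + 19/34 → 1
L = 3/34 + 9/34 + 15/34 + 19/34 + 1 = 40/17 ≈ 2.353 bits/symbol.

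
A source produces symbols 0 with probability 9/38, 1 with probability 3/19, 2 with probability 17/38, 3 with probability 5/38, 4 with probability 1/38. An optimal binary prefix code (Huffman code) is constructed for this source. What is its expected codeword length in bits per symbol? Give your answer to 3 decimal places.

2.026 bits/symbol

Repeatedly combine the two least-probable nodes; the expected code length is the sum of the merged weights.
merge 1/38 + 5/38 → 3/19
merge 3/19 + 3/19 → 6/19
merge 9/38 + 6/19 → 21/38
merge 17/38 + 21/38 → 1
L = 3/19 + 6/19 + 21/38 + 1 = 77/38 ≈ 2.026 bits/symbol.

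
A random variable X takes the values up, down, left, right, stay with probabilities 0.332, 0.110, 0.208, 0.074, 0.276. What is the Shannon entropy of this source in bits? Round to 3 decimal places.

2.140 bits

H = −Σ pᵢ log₂ pᵢ.
−0.332·log₂(0.332) = 0.5281
−0.110·log₂(0.110) = 0.3503
−0.208·log₂(0.208) = 0.4712
−0.074·log₂(0.074) = 0.2780
−0.276·log₂(0.276) = 0.5126
Sum ≈ 2.1402 → 2.140 bits.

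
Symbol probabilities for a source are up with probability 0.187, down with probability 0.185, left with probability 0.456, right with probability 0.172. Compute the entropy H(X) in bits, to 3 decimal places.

H = −Σ pᵢ log₂ pᵢ.
−0.187·log₂(0.187) = 0.4523
−0.185·log₂(0.185) = 0.4504
−0.456·log₂(0.456) = 0.5166
−0.172·log₂(0.172) = 0.4368
Sum ≈ 1.8561 → 1.856 bits.

1.856 bits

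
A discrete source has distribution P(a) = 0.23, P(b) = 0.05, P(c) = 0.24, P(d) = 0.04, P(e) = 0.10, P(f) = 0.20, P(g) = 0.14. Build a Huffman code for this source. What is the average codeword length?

2.61 bits/symbol

Repeatedly combine the two least-probable nodes; the expected code length is the sum of the merged weights.
merge 1/25 + 1/20 → 9/100
merge 9/100 + 1/10 → 19/100
merge 7/50 + 19/100 → 33/100
merge 1/5 + 23/100 → 43/100
merge 6/25 + 33/100 → 57/100
merge 43/100 + 57/100 → 1
L = 9/100 + 19/100 + 33/100 + 43/100 + 57/100 + 1 = 261/100 = 2.61 bits/symbol.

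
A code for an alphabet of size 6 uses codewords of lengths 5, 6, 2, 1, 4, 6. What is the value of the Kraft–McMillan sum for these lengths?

With common denominator 2^6 = 64: Σ 2^(−ℓᵢ) = 2/64 + 1/64 + 16/64 + 32/64 + 4/64 + 1/64 = 56/64 = 0.875.

0.875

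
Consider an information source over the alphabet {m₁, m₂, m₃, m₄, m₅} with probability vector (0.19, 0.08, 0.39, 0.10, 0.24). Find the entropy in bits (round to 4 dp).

H = −Σ pᵢ log₂ pᵢ.
−0.19·log₂(0.19) = 0.4552
−0.08·log₂(0.08) = 0.2915
−0.39·log₂(0.39) = 0.5298
−0.10·log₂(0.10) = 0.3322
−0.24·log₂(0.24) = 0.4941
Sum ≈ 2.1029 → 2.1029 bits.

2.1029 bits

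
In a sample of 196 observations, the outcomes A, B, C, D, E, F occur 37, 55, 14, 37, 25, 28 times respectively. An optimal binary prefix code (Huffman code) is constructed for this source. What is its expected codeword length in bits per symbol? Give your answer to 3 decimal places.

2.531 bits/symbol

Probabilities are the counts divided by 196.
Repeatedly combine the two least-probable nodes; the expected code length is the sum of the merged weights.
merge 1/14 + 25/196 → 39/196
merge 1/7 + 37/196 → 65/196
merge 37/196 + 39/196 → 19/49
merge 55/196 + 65/196 → 30/49
merge 19/49 + 30/49 → 1
L = 39/196 + 65/196 + 19/49 + 30/49 + 1 = 124/49 ≈ 2.531 bits/symbol.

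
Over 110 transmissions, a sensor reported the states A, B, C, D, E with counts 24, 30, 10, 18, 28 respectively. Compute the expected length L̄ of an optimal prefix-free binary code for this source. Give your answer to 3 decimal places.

Probabilities are the counts divided by 110.
Repeatedly combine the two least-probable nodes; the expected code length is the sum of the merged weights.
merge 1/11 + 9/55 → 14/55
merge 12/55 + 14/55 → 26/55
merge 14/55 + 3/11 → 29/55
merge 26/55 + 29/55 → 1
L = 14/55 + 26/55 + 29/55 + 1 = 124/55 ≈ 2.255 bits/symbol.

2.255 bits/symbol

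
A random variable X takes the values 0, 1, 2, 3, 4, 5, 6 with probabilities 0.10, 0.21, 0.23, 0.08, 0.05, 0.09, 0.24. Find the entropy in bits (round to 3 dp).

2.607 bits

H = −Σ pᵢ log₂ pᵢ.
−0.10·log₂(0.10) = 0.3322
−0.21·log₂(0.21) = 0.4728
−0.23·log₂(0.23) = 0.4877
−0.08·log₂(0.08) = 0.2915
−0.05·log₂(0.05) = 0.2161
−0.09·log₂(0.09) = 0.3127
−0.24·log₂(0.24) = 0.4941
Sum ≈ 2.6071 → 2.607 bits.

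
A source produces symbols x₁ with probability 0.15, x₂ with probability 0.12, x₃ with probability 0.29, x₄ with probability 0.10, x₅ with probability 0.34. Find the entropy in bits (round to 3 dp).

H = −Σ pᵢ log₂ pᵢ.
−0.15·log₂(0.15) = 0.4105
−0.12·log₂(0.12) = 0.3671
−0.29·log₂(0.29) = 0.5179
−0.10·log₂(0.10) = 0.3322
−0.34·log₂(0.34) = 0.5292
Sum ≈ 2.1569 → 2.157 bits.

2.157 bits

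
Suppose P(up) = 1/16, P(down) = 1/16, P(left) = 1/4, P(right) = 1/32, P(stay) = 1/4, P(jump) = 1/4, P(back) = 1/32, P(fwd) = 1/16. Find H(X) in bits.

2.5625 bits

Each probability is a power of 1/2, so log₂(1/p) is an integer.
H = Σ p·log₂(1/p) = 1/16·4 + 1/16·4 + 1/4·2 + 1/32·5 + 1/4·2 + 1/4·2 + 1/32·5 + 1/16·4 = 2.5625 bits.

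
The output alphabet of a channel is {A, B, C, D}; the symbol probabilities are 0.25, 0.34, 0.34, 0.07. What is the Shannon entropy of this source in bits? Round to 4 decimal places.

1.8269 bits

H = −Σ pᵢ log₂ pᵢ.
−0.25·log₂(0.25) = 0.5000
−0.34·log₂(0.34) = 0.5292
−0.34·log₂(0.34) = 0.5292
−0.07·log₂(0.07) = 0.2686
Sum ≈ 1.8269 → 1.8269 bits.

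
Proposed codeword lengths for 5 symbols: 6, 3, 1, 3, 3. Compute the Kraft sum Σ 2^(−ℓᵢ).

0.890625

With common denominator 2^6 = 64: Σ 2^(−ℓᵢ) = 1/64 + 8/64 + 32/64 + 8/64 + 8/64 = 57/64 = 0.890625.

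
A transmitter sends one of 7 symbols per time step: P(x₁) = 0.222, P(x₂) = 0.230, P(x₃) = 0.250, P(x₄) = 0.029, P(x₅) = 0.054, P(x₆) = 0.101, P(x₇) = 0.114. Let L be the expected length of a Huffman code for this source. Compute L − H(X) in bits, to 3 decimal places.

Entropy H = −Σ p log₂ p ≈ 2.5364 bits.
Huffman merges: 29/1000+27/500→83/1000; 83/1000+101/1000→23/125; 57/500+23/125→149/500; 111/500+23/100→113/250; 1/4+149/500→137/250; 113/250+137/250→1. L = 513/200 ≈ 2.5650.
L − H = 2.5650 − 2.5364 = 0.029 bits.

0.029 bits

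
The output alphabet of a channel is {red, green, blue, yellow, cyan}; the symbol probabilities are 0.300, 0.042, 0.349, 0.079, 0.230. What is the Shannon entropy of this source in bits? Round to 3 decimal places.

H = −Σ pᵢ log₂ pᵢ.
−0.300·log₂(0.300) = 0.5211
−0.042·log₂(0.042) = 0.1921
−0.349·log₂(0.349) = 0.5300
−0.079·log₂(0.079) = 0.2893
−0.230·log₂(0.230) = 0.4877
Sum ≈ 2.0202 → 2.020 bits.

2.020 bits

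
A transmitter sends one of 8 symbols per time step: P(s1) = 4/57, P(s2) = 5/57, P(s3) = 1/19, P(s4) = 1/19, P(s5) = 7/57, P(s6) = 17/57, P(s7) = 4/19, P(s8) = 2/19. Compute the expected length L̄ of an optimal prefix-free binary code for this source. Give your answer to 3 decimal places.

2.754 bits/symbol

Repeatedly combine the two least-probable nodes; the expected code length is the sum of the merged weights.
merge 1/19 + 1/19 → 2/19
merge 4/57 + 5/57 → 3/19
merge 2/19 + 2/19 → 4/19
merge 7/57 + 3/19 → 16/57
merge 4/19 + 4/19 → 8/19
merge 16/57 + 17/57 → 11/19
merge 8/19 + 11/19 → 1
L = 2/19 + 3/19 + 4/19 + 16/57 + 8/19 + 11/19 + 1 = 157/57 ≈ 2.754 bits/symbol.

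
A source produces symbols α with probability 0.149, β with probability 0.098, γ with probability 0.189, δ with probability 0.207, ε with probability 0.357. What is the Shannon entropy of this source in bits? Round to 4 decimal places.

2.1928 bits

H = −Σ pᵢ log₂ pᵢ.
−0.149·log₂(0.149) = 0.4092
−0.098·log₂(0.098) = 0.3284
−0.189·log₂(0.189) = 0.4543
−0.207·log₂(0.207) = 0.4704
−0.357·log₂(0.357) = 0.5305
Sum ≈ 2.1928 → 2.1928 bits.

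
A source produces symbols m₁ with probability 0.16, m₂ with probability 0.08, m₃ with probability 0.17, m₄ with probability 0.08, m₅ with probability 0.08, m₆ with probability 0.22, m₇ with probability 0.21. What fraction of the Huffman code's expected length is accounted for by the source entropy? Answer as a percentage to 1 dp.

98.4%

Entropy H = −Σ p log₂ p ≈ 2.6855 bits.
Huffman merges: 2/25+2/25→4/25; 2/25+4/25→6/25; 4/25+17/100→33/100; 21/100+11/50→43/100; 6/25+33/100→57/100; 43/100+57/100→1. L = 273/100 ≈ 2.7300.
Efficiency = H/L = 2.6855/2.7300 = 98.4%.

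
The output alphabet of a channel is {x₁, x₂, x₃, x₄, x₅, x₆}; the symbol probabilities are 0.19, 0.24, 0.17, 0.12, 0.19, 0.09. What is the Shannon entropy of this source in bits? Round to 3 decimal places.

H = −Σ pᵢ log₂ pᵢ.
−0.19·log₂(0.19) = 0.4552
−0.24·log₂(0.24) = 0.4941
−0.17·log₂(0.17) = 0.4346
−0.12·log₂(0.12) = 0.3671
−0.19·log₂(0.19) = 0.4552
−0.09·log₂(0.09) = 0.3127
Sum ≈ 2.5189 → 2.519 bits.

2.519 bits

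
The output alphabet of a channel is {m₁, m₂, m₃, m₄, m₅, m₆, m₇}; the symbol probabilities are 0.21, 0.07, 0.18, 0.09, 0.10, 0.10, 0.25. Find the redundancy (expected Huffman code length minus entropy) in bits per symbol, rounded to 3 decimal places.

0.036 bits

Entropy H = −Σ p log₂ p ≈ 2.6637 bits.
Huffman merges: 7/100+9/100→4/25; 1/10+1/10→1/5; 4/25+9/50→17/50; 1/5+21/100→41/100; 1/4+17/50→59/100; 41/100+59/100→1. L = 27/10 ≈ 2.7000.
L − H = 2.7000 − 2.6637 = 0.036 bits.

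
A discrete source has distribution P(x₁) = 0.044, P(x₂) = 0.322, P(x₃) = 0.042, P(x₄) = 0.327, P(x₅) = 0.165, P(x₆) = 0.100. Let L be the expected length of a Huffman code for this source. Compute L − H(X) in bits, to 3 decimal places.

0.067 bits

Entropy H = −Σ p log₂ p ≈ 2.2052 bits.
Huffman merges: 21/500+11/250→43/500; 43/500+1/10→93/500; 33/200+93/500→351/1000; 161/500+327/1000→649/1000; 351/1000+649/1000→1. L = 284/125 ≈ 2.2720.
L − H = 2.2720 − 2.2052 = 0.067 bits.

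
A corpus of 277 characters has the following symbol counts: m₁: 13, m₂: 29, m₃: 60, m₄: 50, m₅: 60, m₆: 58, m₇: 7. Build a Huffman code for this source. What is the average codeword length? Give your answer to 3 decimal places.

2.606 bits/symbol

Probabilities are the counts divided by 277.
Repeatedly combine the two least-probable nodes; the expected code length is the sum of the merged weights.
merge 7/277 + 13/277 → 20/277
merge 20/277 + 29/277 → 49/277
merge 49/277 + 50/277 → 99/277
merge 58/277 + 60/277 → 118/277
merge 60/277 + 99/277 → 159/277
merge 118/277 + 159/277 → 1
L = 20/277 + 49/277 + 99/277 + 118/277 + 159/277 + 1 = 722/277 ≈ 2.606 bits/symbol.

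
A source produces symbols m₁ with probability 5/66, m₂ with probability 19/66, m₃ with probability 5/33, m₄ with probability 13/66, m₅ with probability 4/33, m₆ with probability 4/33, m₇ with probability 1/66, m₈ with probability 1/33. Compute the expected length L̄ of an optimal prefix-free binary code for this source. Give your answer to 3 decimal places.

2.682 bits/symbol

Repeatedly combine the two least-probable nodes; the expected code length is the sum of the merged weights.
merge 1/66 + 1/33 → 1/22
merge 1/22 + 5/66 → 4/33
merge 4/33 + 4/33 → 8/33
merge 4/33 + 5/33 → 3/11
merge 13/66 + 8/33 → 29/66
merge 3/11 + 19/66 → 37/66
merge 29/66 + 37/66 → 1
L = 1/22 + 4/33 + 8/33 + 3/11 + 29/66 + 37/66 + 1 = 59/22 ≈ 2.682 bits/symbol.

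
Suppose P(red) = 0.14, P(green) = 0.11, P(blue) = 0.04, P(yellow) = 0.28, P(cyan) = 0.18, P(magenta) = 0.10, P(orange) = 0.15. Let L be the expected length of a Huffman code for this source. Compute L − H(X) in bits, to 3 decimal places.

0.045 bits

Entropy H = −Σ p log₂ p ≈ 2.6354 bits.
Huffman merges: 1/25+1/10→7/50; 11/100+7/50→1/4; 7/50+3/20→29/100; 9/50+1/4→43/100; 7/25+29/100→57/100; 43/100+57/100→1. L = 67/25 ≈ 2.6800.
L − H = 2.6800 − 2.6354 = 0.045 bits.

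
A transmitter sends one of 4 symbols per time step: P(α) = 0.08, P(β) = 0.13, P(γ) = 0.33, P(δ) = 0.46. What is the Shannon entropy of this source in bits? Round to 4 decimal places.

1.7173 bits

H = −Σ pᵢ log₂ pᵢ.
−0.08·log₂(0.08) = 0.2915
−0.13·log₂(0.13) = 0.3826
−0.33·log₂(0.33) = 0.5278
−0.46·log₂(0.46) = 0.5153
Sum ≈ 1.7173 → 1.7173 bits.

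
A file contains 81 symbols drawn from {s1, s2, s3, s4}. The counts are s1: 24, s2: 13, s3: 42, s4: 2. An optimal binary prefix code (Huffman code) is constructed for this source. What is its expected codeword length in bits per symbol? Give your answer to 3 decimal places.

Probabilities are the counts divided by 81.
Repeatedly combine the two least-probable nodes; the expected code length is the sum of the merged weights.
merge 2/81 + 13/81 → 5/27
merge 5/27 + 8/27 → 13/27
merge 13/27 + 14/27 → 1
L = 5/27 + 13/27 + 1 = 5/3 ≈ 1.667 bits/symbol.

1.667 bits/symbol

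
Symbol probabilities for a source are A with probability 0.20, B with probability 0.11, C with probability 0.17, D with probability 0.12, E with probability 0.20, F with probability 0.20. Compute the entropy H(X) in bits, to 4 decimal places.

H = −Σ pᵢ log₂ pᵢ.
−0.20·log₂(0.20) = 0.4644
−0.11·log₂(0.11) = 0.3503
−0.17·log₂(0.17) = 0.4346
−0.12·log₂(0.12) = 0.3671
−0.20·log₂(0.20) = 0.4644
−0.20·log₂(0.20) = 0.4644
Sum ≈ 2.5451 → 2.5451 bits.

2.5451 bits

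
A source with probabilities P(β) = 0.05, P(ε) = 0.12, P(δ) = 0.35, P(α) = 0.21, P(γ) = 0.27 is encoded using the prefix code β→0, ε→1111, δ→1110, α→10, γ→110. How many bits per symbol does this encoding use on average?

3.16 bits/symbol

L̄ = Σ pᵢ·ℓᵢ = 0.05·1 + 0.12·4 + 0.35·4 + 0.21·2 + 0.27·3 = 3.16 bits/symbol.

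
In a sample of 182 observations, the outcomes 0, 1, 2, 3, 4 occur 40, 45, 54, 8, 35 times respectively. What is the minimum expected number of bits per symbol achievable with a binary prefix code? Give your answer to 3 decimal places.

Probabilities are the counts divided by 182.
Repeatedly combine the two least-probable nodes; the expected code length is the sum of the merged weights.
merge 4/91 + 5/26 → 43/182
merge 20/91 + 43/182 → 83/182
merge 45/182 + 27/91 → 99/182
merge 83/182 + 99/182 → 1
L = 43/182 + 83/182 + 99/182 + 1 = 407/182 ≈ 2.236 bits/symbol.

2.236 bits/symbol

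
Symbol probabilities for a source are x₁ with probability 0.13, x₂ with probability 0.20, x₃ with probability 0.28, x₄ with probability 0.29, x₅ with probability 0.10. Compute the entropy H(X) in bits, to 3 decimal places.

2.211 bits

H = −Σ pᵢ log₂ pᵢ.
−0.13·log₂(0.13) = 0.3826
−0.20·log₂(0.20) = 0.4644
−0.28·log₂(0.28) = 0.5142
−0.29·log₂(0.29) = 0.5179
−0.10·log₂(0.10) = 0.3322
Sum ≈ 2.2113 → 2.211 bits.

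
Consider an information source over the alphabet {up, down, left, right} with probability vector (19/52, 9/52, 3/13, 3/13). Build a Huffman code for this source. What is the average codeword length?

2 bits/symbol

Repeatedly combine the two least-probable nodes; the expected code length is the sum of the merged weights.
merge 9/52 + 3/13 → 21/52
merge 3/13 + 19/52 → 31/52
merge 21/52 + 31/52 → 1
L = 21/52 + 31/52 + 1 = 2 bits/symbol.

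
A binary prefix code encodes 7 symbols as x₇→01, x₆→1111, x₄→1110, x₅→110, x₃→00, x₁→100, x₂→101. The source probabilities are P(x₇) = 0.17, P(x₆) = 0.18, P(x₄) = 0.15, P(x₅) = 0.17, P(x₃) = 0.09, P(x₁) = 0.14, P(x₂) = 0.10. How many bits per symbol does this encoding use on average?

L̄ = Σ pᵢ·ℓᵢ = 0.17·2 + 0.18·4 + 0.15·4 + 0.17·3 + 0.09·2 + 0.14·3 + 0.10·3 = 3.07 bits/symbol.

3.07 bits/symbol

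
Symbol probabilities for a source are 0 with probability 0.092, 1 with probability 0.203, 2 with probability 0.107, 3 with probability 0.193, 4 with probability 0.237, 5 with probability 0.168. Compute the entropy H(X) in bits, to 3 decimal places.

2.511 bits

H = −Σ pᵢ log₂ pᵢ.
−0.092·log₂(0.092) = 0.3167
−0.203·log₂(0.203) = 0.4670
−0.107·log₂(0.107) = 0.3450
−0.193·log₂(0.193) = 0.4581
−0.237·log₂(0.237) = 0.4923
−0.168·log₂(0.168) = 0.4323
Sum ≈ 2.5113 → 2.511 bits.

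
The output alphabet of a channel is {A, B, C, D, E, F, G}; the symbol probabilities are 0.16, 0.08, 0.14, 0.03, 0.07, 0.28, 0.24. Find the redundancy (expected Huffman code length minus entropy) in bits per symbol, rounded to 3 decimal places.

0.040 bits

Entropy H = −Σ p log₂ p ≈ 2.5403 bits.
Huffman merges: 3/100+7/100→1/10; 2/25+1/10→9/50; 7/50+4/25→3/10; 9/50+6/25→21/50; 7/25+3/10→29/50; 21/50+29/50→1. L = 129/50 ≈ 2.5800.
L − H = 2.5800 − 2.5403 = 0.040 bits.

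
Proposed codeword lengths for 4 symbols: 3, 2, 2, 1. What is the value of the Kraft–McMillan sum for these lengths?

With common denominator 2^3 = 8: Σ 2^(−ℓᵢ) = 1/8 + 2/8 + 2/8 + 4/8 = 9/8 = 1.125.

1.125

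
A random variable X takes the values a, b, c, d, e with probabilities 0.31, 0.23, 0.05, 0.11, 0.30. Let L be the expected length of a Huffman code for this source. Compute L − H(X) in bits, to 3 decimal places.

0.061 bits

Entropy H = −Σ p log₂ p ≈ 2.0989 bits.
Huffman merges: 1/20+11/100→4/25; 4/25+23/100→39/100; 3/10+31/100→61/100; 39/100+61/100→1. L = 54/25 ≈ 2.1600.
L − H = 2.1600 − 2.0989 = 0.061 bits.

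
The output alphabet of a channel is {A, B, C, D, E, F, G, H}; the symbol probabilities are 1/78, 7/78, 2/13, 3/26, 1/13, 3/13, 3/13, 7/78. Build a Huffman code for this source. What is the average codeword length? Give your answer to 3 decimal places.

Repeatedly combine the two least-probable nodes; the expected code length is the sum of the merged weights.
merge 1/78 + 1/13 → 7/78
merge 7/78 + 7/78 → 7/39
merge 7/78 + 3/26 → 8/39
merge 2/13 + 7/39 → 1/3
merge 8/39 + 3/13 → 17/39
merge 3/13 + 1/3 → 22/39
merge 17/39 + 22/39 → 1
L = 7/78 + 7/39 + 8/39 + 1/3 + 17/39 + 22/39 + 1 = 73/26 ≈ 2.808 bits/symbol.

2.808 bits/symbol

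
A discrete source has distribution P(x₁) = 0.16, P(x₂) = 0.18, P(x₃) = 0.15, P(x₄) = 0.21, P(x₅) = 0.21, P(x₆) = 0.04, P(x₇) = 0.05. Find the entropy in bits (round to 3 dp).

2.626 bits

H = −Σ pᵢ log₂ pᵢ.
−0.16·log₂(0.16) = 0.4230
−0.18·log₂(0.18) = 0.4453
−0.15·log₂(0.15) = 0.4105
−0.21·log₂(0.21) = 0.4728
−0.21·log₂(0.21) = 0.4728
−0.04·log₂(0.04) = 0.1858
−0.05·log₂(0.05) = 0.2161
Sum ≈ 2.6264 → 2.626 bits.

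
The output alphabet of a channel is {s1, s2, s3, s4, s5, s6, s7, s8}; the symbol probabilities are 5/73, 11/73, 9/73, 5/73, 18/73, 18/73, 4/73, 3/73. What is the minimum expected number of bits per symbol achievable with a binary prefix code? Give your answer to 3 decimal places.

2.740 bits/symbol

Repeatedly combine the two least-probable nodes; the expected code length is the sum of the merged weights.
merge 3/73 + 4/73 → 7/73
merge 5/73 + 5/73 → 10/73
merge 7/73 + 9/73 → 16/73
merge 10/73 + 11/73 → 21/73
merge 16/73 + 18/73 → 34/73
merge 18/73 + 21/73 → 39/73
merge 34/73 + 39/73 → 1
L = 7/73 + 10/73 + 16/73 + 21/73 + 34/73 + 39/73 + 1 = 200/73 ≈ 2.740 bits/symbol.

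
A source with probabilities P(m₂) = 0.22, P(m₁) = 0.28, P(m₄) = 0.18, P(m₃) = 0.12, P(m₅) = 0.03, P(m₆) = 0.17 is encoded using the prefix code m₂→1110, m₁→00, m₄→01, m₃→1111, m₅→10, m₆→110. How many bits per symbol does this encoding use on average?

2.85 bits/symbol

L̄ = Σ pᵢ·ℓᵢ = 0.22·4 + 0.28·2 + 0.18·2 + 0.12·4 + 0.03·2 + 0.17·3 = 2.85 bits/symbol.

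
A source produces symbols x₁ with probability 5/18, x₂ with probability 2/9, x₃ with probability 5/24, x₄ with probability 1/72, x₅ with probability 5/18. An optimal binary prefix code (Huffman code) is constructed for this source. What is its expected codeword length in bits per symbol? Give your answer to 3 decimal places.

Repeatedly combine the two least-probable nodes; the expected code length is the sum of the merged weights.
merge 1/72 + 5/24 → 2/9
merge 2/9 + 2/9 → 4/9
merge 5/18 + 5/18 → 5/9
merge 4/9 + 5/9 → 1
L = 2/9 + 4/9 + 5/9 + 1 = 20/9 ≈ 2.222 bits/symbol.

2.222 bits/symbol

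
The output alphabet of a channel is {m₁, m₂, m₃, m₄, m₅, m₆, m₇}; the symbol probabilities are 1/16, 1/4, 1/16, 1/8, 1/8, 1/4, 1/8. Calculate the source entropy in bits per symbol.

Each probability is a power of 1/2, so log₂(1/p) is an integer.
H = Σ p·log₂(1/p) = 1/16·4 + 1/4·2 + 1/16·4 + 1/8·3 + 1/8·3 + 1/4·2 + 1/8·3 = 2.625 bits.

2.625 bits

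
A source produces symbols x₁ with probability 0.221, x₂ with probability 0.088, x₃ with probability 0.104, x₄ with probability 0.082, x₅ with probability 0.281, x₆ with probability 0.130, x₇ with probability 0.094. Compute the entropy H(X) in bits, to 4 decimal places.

2.6432 bits

H = −Σ pᵢ log₂ pᵢ.
−0.221·log₂(0.221) = 0.4813
−0.088·log₂(0.088) = 0.3086
−0.104·log₂(0.104) = 0.3396
−0.082·log₂(0.082) = 0.2959
−0.281·log₂(0.281) = 0.5146
−0.130·log₂(0.130) = 0.3826
−0.094·log₂(0.094) = 0.3207
Sum ≈ 2.6432 → 2.6432 bits.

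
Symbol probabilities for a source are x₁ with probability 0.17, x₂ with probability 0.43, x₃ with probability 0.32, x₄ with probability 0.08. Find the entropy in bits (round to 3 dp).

1.776 bits

H = −Σ pᵢ log₂ pᵢ.
−0.17·log₂(0.17) = 0.4346
−0.43·log₂(0.43) = 0.5236
−0.32·log₂(0.32) = 0.5260
−0.08·log₂(0.08) = 0.2915
Sum ≈ 1.7757 → 1.776 bits.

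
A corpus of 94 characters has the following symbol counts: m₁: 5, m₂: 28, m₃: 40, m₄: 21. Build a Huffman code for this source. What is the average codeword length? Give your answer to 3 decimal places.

Probabilities are the counts divided by 94.
Repeatedly combine the two least-probable nodes; the expected code length is the sum of the merged weights.
merge 5/94 + 21/94 → 13/47
merge 13/47 + 14/47 → 27/47
merge 20/47 + 27/47 → 1
L = 13/47 + 27/47 + 1 = 87/47 ≈ 1.851 bits/symbol.

1.851 bits/symbol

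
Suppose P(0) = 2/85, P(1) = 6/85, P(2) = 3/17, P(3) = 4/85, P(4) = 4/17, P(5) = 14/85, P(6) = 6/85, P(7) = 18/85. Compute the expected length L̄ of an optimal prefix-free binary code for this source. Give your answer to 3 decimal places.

Repeatedly combine the two least-probable nodes; the expected code length is the sum of the merged weights.
merge 2/85 + 4/85 → 6/85
merge 6/85 + 6/85 → 12/85
merge 6/85 + 12/85 → 18/85
merge 14/85 + 3/17 → 29/85
merge 18/85 + 18/85 → 36/85
merge 4/17 + 29/85 → 49/85
merge 36/85 + 49/85 → 1
L = 6/85 + 12/85 + 18/85 + 29/85 + 36/85 + 49/85 + 1 = 47/17 ≈ 2.765 bits/symbol.

2.765 bits/symbol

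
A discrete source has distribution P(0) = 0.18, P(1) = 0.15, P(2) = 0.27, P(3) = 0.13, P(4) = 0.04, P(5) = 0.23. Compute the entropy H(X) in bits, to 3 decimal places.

H = −Σ pᵢ log₂ pᵢ.
−0.18·log₂(0.18) = 0.4453
−0.15·log₂(0.15) = 0.4105
−0.27·log₂(0.27) = 0.5100
−0.13·log₂(0.13) = 0.3826
−0.04·log₂(0.04) = 0.1858
−0.23·log₂(0.23) = 0.4877
Sum ≈ 2.4219 → 2.422 bits.

2.422 bits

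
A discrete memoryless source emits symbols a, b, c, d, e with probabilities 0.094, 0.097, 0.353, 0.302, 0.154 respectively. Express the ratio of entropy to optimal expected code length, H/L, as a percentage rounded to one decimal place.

96.9%

Entropy H = −Σ p log₂ p ≈ 2.1148 bits.
Huffman merges: 47/500+97/1000→191/1000; 77/500+191/1000→69/200; 151/500+69/200→647/1000; 353/1000+647/1000→1. L = 2183/1000 ≈ 2.1830.
Efficiency = H/L = 2.1148/2.1830 = 96.9%.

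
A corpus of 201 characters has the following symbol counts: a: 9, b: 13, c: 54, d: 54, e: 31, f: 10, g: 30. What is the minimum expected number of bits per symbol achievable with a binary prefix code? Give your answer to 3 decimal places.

Probabilities are the counts divided by 201.
Repeatedly combine the two least-probable nodes; the expected code length is the sum of the merged weights.
merge 3/67 + 10/201 → 19/201
merge 13/201 + 19/201 → 32/201
merge 10/67 + 31/201 → 61/201
merge 32/201 + 18/67 → 86/201
merge 18/67 + 61/201 → 115/201
merge 86/201 + 115/201 → 1
L = 19/201 + 32/201 + 61/201 + 86/201 + 115/201 + 1 = 514/201 ≈ 2.557 bits/symbol.

2.557 bits/symbol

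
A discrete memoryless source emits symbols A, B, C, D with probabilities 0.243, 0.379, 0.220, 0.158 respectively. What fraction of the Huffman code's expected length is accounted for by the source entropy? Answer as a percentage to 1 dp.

Entropy H = −Σ p log₂ p ≈ 1.9276 bits.
Huffman merges: 79/500+11/50→189/500; 243/1000+189/500→621/1000; 379/1000+621/1000→1. L = 1999/1000 ≈ 1.9990.
Efficiency = H/L = 1.9276/1.9990 = 96.4%.

96.4%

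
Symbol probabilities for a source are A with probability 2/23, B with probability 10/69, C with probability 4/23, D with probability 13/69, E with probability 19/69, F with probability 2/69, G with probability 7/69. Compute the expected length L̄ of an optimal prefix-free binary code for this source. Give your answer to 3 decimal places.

Repeatedly combine the two least-probable nodes; the expected code length is the sum of the merged weights.
merge 2/69 + 2/23 → 8/69
merge 7/69 + 8/69 → 5/23
merge 10/69 + 4/23 → 22/69
merge 13/69 + 5/23 → 28/69
merge 19/69 + 22/69 → 41/69
merge 28/69 + 41/69 → 1
L = 8/69 + 5/23 + 22/69 + 28/69 + 41/69 + 1 = 61/23 ≈ 2.652 bits/symbol.

2.652 bits/symbol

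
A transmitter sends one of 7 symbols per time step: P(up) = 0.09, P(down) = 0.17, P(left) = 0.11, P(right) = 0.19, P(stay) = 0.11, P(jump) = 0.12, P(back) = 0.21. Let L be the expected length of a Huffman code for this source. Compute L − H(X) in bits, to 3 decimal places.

0.047 bits

Entropy H = −Σ p log₂ p ≈ 2.7429 bits.
Huffman merges: 9/100+11/100→1/5; 11/100+3/25→23/100; 17/100+19/100→9/25; 1/5+21/100→41/100; 23/100+9/25→59/100; 41/100+59/100→1. L = 279/100 ≈ 2.7900.
L − H = 2.7900 − 2.7429 = 0.047 bits.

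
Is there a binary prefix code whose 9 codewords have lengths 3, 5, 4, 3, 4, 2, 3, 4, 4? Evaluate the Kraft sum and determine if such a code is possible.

0.90625; yes

With common denominator 2^5 = 32: Σ 2^(−ℓᵢ) = 4/32 + 1/32 + 2/32 + 4/32 + 2/32 + 8/32 + 4/32 + 2/32 + 2/32 = 29/32 = 0.90625.
Kraft's inequality requires Σ ≤ 1; here Σ = 0.90625 ≤ 1, so such a prefix code exists.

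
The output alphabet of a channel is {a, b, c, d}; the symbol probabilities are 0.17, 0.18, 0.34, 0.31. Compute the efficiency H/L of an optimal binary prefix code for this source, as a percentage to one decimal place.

96.6%

Entropy H = −Σ p log₂ p ≈ 1.9329 bits.
Huffman merges: 17/100+9/50→7/20; 31/100+17/50→13/20; 7/20+13/20→1. L = 2 ≈ 2.0000.
Efficiency = H/L = 1.9329/2.0000 = 96.6%.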